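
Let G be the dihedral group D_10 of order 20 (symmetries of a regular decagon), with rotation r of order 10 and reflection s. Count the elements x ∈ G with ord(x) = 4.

0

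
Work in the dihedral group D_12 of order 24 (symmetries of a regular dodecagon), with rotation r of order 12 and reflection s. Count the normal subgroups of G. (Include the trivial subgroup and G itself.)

9

G has 34 subgroups. Checking conjugation-invariance by order — order 1: 1/1 normal; order 2: 1/13 normal; order 3: 1/1 normal; order 4: 1/7 normal; order 6: 1/5 normal; order 8: 0/3 normal; order 12: 3/3 normal; order 24: 1/1 normal.
Total normal subgroups: 9.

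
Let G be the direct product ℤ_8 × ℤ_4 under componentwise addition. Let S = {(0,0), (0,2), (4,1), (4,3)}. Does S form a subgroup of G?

Yes

|S| = 4 divides |G| = 32, consistent with Lagrange.
S contains the identity, every element's inverse is in S, and S is closed under +: it is a subgroup.
In fact S = ⟨(4,3)⟩.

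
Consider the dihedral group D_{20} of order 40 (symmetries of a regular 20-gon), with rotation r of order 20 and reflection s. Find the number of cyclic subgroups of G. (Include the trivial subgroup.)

26

Each element a generates a cyclic subgroup ⟨a⟩; distinct elements may generate the same one (a cyclic group of order d has φ(d) generators).
Cyclic subgroups by order — order 1: 1; order 2: 21; order 4: 1; order 5: 1; order 10: 1; order 20: 1.
Total: 26.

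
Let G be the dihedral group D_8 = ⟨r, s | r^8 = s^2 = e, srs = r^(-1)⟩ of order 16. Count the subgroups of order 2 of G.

9

|G| = 16 and 2 | 16, so subgroups of order 2 are possible by Lagrange.
The subgroups of order 2 are: {e, r^2s}; {e, r^3s}; {e, r^4}; {e, r^4s}; … (9 in all).
So G has 9 subgroups of order 2.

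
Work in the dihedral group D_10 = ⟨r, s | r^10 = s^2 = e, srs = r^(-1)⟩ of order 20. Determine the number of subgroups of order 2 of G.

|G| = 20 and 2 | 20, so subgroups of order 2 are possible by Lagrange.
The subgroups of order 2 are: {e, r^2s}; {e, r^3s}; {e, r^4s}; {e, r^5}; … (11 in all).
So G has 11 subgroups of order 2.

11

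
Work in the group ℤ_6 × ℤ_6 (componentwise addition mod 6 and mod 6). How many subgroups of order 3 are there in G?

|G| = 36 and 3 | 36, so subgroups of order 3 are possible by Lagrange.
The subgroups of order 3 are: {(0,0), (0,2), (0,4)}; {(0,0), (2,0), (4,0)}; {(0,0), (2,2), (4,4)}; {(0,0), (2,4), (4,2)}.
So G has 4 subgroups of order 3.

4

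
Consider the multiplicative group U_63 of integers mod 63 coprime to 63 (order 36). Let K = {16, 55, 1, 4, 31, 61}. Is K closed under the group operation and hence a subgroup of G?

|K| = 6 divides |G| = 36, consistent with Lagrange.
K contains the identity, every element's inverse is in K, and K is closed under ·: it is a subgroup.
In fact K = ⟨61⟩.

Yes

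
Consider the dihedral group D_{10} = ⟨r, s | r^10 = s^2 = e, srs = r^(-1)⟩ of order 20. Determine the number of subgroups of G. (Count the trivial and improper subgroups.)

|G| = 20, so by Lagrange every subgroup order divides 20. Divisors: 1, 2, 4, 5, 10, 20.
Subgroups by order — order 1: 1; order 2: 11; order 4: 5; order 5: 1; order 10: 3; order 20: 1.
Total: 1 + 11 + 5 + 1 + 3 + 1 = 22.

22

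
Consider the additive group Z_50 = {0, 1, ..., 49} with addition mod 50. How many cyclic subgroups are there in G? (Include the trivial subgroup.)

6

Group the elements of G by the cyclic subgroup they generate; each cyclic subgroup of order d accounts for φ(d) elements.
Cyclic subgroups by order — order 1: 1; order 2: 1; order 5: 1; order 10: 1; order 25: 1; order 50: 1.
Total: 6.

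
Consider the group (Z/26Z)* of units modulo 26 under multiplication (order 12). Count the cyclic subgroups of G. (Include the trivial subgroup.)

6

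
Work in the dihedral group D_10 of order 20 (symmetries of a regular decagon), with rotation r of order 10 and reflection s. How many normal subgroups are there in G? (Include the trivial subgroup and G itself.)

7

G has 22 subgroups. Checking conjugation-invariance by order — order 1: 1/1 normal; order 2: 1/11 normal; order 4: 0/5 normal; order 5: 1/1 normal; order 10: 3/3 normal; order 20: 1/1 normal.
Total normal subgroups: 7.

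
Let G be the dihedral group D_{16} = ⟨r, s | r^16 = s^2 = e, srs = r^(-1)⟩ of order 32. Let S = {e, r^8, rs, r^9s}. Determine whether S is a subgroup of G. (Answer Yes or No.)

|S| = 4 divides |G| = 32, consistent with Lagrange.
S contains the identity, every element's inverse is in S, and S is closed under ·: it is a subgroup.

Yes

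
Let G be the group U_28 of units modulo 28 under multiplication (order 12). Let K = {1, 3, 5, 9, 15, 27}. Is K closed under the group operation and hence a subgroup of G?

3 ∈ K but its inverse 19 ∉ K, so K is not a subgroup.

No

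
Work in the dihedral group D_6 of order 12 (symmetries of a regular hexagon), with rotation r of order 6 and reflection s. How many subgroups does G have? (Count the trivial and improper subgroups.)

16

|G| = 12, so by Lagrange every subgroup order divides 12. Divisors: 1, 2, 3, 4, 6, 12.
Subgroups by order — order 1: 1; order 2: 7; order 3: 1; order 4: 3; order 6: 3; order 12: 1.
Total: 1 + 7 + 1 + 3 + 3 + 1 = 16.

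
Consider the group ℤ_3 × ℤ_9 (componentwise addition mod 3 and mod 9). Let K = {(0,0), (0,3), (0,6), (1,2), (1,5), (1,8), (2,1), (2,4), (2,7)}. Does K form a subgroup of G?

|K| = 9 divides |G| = 27, consistent with Lagrange.
K contains the identity, every element's inverse is in K, and K is closed under +: it is a subgroup.
In fact K = ⟨(2,4)⟩.

Yes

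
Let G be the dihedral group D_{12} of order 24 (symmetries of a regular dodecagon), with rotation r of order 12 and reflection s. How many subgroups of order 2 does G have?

13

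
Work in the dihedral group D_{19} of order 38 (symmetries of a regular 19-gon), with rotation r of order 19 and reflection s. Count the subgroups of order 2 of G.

19

|G| = 38 and 2 | 38, so subgroups of order 2 are possible by Lagrange.
The subgroups of order 2 are: {e, r^10s}; {e, r^11s}; {e, r^12s}; {e, r^13s}; … (19 in all).
So G has 19 subgroups of order 2.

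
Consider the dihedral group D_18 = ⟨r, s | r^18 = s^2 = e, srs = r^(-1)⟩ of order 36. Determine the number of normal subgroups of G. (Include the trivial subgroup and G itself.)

9

G has 45 subgroups. Checking conjugation-invariance by order — order 1: 1/1 normal; order 2: 1/19 normal; order 3: 1/1 normal; order 4: 0/9 normal; order 6: 1/7 normal; order 9: 1/1 normal; order 12: 0/3 normal; order 18: 3/3 normal; order 36: 1/1 normal.
Total normal subgroups: 9.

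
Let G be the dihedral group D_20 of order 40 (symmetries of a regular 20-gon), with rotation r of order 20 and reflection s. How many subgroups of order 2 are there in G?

21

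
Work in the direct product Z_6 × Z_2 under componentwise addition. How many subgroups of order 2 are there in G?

|G| = 12 and 2 | 12, so subgroups of order 2 are possible by Lagrange.
The subgroups of order 2 are: {(0,0), (0,1)}; {(0,0), (3,0)}; {(0,0), (3,1)}.
So G has 3 subgroups of order 2.

3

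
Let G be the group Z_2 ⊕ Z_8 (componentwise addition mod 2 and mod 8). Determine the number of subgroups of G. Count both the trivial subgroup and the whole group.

|G| = 16, so by Lagrange every subgroup order divides 16. Divisors: 1, 2, 4, 8, 16.
Subgroups by order — order 1: 1; order 2: 3; order 4: 3; order 8: 3; order 16: 1.
Total: 1 + 3 + 3 + 3 + 1 = 11.

11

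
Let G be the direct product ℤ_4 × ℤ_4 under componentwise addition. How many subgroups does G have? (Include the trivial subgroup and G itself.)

|G| = 16, so by Lagrange every subgroup order divides 16. Divisors: 1, 2, 4, 8, 16.
Subgroups by order — order 1: 1; order 2: 3; order 4: 7; order 8: 3; order 16: 1.
Total: 1 + 3 + 7 + 3 + 1 = 15.

15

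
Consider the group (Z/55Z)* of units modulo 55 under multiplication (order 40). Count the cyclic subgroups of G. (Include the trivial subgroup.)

Group the elements of G by the cyclic subgroup they generate; each cyclic subgroup of order d accounts for φ(d) elements.
Cyclic subgroups by order — order 1: 1; order 2: 3; order 4: 2; order 5: 1; order 10: 3; order 20: 2.
Total: 12.

12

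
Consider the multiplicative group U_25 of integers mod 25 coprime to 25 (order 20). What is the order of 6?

5

Compute successive powers of 6 mod 25: 6, 11, 16, 21, 1; 6^5 ≡ 1 (mod 25).
So |⟨6⟩| = 5.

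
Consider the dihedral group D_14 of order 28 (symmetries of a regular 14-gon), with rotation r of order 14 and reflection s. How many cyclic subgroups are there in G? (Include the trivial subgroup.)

Group the elements of G by the cyclic subgroup they generate; each cyclic subgroup of order d accounts for φ(d) elements.
Cyclic subgroups by order — order 1: 1; order 2: 15; order 7: 1; order 14: 1.
Total: 18.

18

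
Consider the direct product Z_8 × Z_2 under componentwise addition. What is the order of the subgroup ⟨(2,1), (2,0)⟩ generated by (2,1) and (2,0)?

|⟨(2,1)⟩| = 4 and |⟨(2,0)⟩| = 4, so |H| is a multiple of lcm(4, 4) = 4 and divides |G| = 16.
Closing under the operation: H = {(0,0), (0,1), (2,0), (2,1), (4,0), (4,1), (6,0), (6,1)}, so |H| = 8.

8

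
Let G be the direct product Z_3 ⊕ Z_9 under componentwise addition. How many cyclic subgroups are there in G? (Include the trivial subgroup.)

8

Each element a generates a cyclic subgroup ⟨a⟩; distinct elements may generate the same one (a cyclic group of order d has φ(d) generators).
Cyclic subgroups by order — order 1: 1; order 3: 4; order 9: 3.
Total: 8.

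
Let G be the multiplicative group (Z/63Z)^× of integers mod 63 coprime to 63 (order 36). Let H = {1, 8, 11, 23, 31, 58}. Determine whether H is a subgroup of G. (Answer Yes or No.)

No

58 ∈ H but its inverse 25 ∉ H, so H is not a subgroup.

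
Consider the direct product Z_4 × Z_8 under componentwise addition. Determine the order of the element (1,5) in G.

8

The order of (1,5) in Z_4 × Z_8 is lcm(ord(1) in Z_4, ord(5) in Z_8).
ord(1) = 4 and ord(5) = 8, so |⟨(1,5)⟩| = lcm(4, 8) = 8.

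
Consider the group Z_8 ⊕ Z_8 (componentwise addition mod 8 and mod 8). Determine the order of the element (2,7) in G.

8

The order of (2,7) in Z_8 × Z_8 is lcm(ord(2) in Z_8, ord(7) in Z_8).
ord(2) = 4 and ord(7) = 8, so |⟨(2,7)⟩| = lcm(4, 8) = 8.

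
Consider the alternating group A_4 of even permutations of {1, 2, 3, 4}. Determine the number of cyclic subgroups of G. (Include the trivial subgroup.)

8

A cyclic subgroup of order d is generated by each of its φ(d) elements of order d, so the cyclic subgroups of order d number (#elements of order d)/φ(d).
Cyclic subgroups by order — order 1: 1; order 2: 3; order 3: 4.
Total: 8.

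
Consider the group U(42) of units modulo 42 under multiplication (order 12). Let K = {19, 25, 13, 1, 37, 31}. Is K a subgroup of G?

Yes

|K| = 6 divides |G| = 12, consistent with Lagrange.
K contains the identity, every element's inverse is in K, and K is closed under ·: it is a subgroup.
In fact K = ⟨19⟩.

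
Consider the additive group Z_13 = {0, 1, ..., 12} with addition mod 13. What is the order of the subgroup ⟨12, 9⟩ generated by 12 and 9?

13

|⟨12⟩| = 13 and |⟨9⟩| = 13, so |H| is a multiple of lcm(13, 13) = 13 and divides |G| = 13.
Closing {12, 9} under the group operation gives all of G, so |H| = 13.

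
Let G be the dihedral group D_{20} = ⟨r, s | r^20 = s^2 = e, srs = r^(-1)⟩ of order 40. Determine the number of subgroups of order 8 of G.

|G| = 40 and 8 | 40, so subgroups of order 8 are possible by Lagrange.
The subgroups of order 8 are: {e, r^5, r^10, r^15, s, r^5s, r^10s, r^15s}; {e, r^5, r^10, r^15, rs, r^6s, r^11s, r^16s}; {e, r^5, r^10, r^15, r^2s, r^7s, r^12s, r^17s}; {e, r^5, r^10, r^15, r^3s, r^8s, r^13s, r^18s}; … (5 in all).
So G has 5 subgroups of order 8.

5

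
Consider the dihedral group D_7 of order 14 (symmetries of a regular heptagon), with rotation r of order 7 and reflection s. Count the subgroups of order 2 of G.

7

|G| = 14 and 2 | 14, so subgroups of order 2 are possible by Lagrange.
The subgroups of order 2 are: {e, r^2s}; {e, r^3s}; {e, r^4s}; {e, r^5s}; … (7 in all).
So G has 7 subgroups of order 2.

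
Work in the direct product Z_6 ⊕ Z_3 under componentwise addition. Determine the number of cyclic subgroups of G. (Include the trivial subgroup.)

10

Each element a generates a cyclic subgroup ⟨a⟩; distinct elements may generate the same one (a cyclic group of order d has φ(d) generators).
Cyclic subgroups by order — order 1: 1; order 2: 1; order 3: 4; order 6: 4.
Total: 10.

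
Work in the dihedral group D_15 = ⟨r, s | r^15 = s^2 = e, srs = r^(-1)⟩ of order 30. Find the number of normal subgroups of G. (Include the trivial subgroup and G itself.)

5

G has 28 subgroups. Checking conjugation-invariance by order — order 1: 1/1 normal; order 2: 0/15 normal; order 3: 1/1 normal; order 5: 1/1 normal; order 6: 0/5 normal; order 10: 0/3 normal; order 15: 1/1 normal; order 30: 1/1 normal.
Total normal subgroups: 5.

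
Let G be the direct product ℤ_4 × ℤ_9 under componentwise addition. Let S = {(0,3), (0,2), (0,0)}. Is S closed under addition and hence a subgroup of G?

No

(0,2) ∈ S but its inverse (0,7) ∉ S, so S is not a subgroup.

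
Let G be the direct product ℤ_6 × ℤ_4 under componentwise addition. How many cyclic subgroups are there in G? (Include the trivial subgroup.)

12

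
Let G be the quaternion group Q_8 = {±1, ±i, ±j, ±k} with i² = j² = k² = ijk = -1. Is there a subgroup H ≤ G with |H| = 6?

6 does not divide |G| = 8, so by Lagrange no subgroup of order 6 exists.

No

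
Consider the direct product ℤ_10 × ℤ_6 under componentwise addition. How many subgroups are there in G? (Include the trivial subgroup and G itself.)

20

|G| = 60, so by Lagrange every subgroup order divides 60. Divisors: 1, 2, 3, 4, 5, 6, 10, 12, 15, 20, 30, 60.
Subgroups by order — order 1: 1; order 2: 3; order 3: 1; order 4: 1; order 5: 1; order 6: 3; order 10: 3; order 12: 1; order 15: 1; order 20: 1; order 30: 3; order 60: 1.
Total: 1 + 3 + 1 + 1 + 1 + 3 + 3 + 1 + 1 + 1 + 3 + 1 = 20.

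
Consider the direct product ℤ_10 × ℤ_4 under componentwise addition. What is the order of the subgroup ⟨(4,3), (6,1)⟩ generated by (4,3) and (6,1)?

20

|⟨(4,3)⟩| = 20 and |⟨(6,1)⟩| = 20, so |H| is a multiple of lcm(20, 20) = 20 and divides |G| = 40.
Closing under the operation: H = {(0,0), (0,1), (0,2), (0,3), (2,0), (2,1), (2,2), (2,3), (4,0), (4,1), (4,2), (4,3), (6,0), (6,1), (6,2), (6,3), (8,0), (8,1), (8,2), (8,3)}, so |H| = 20.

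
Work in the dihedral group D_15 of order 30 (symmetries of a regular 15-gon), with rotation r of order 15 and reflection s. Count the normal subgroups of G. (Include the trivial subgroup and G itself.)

G has 28 subgroups. Checking conjugation-invariance by order — order 1: 1/1 normal; order 2: 0/15 normal; order 3: 1/1 normal; order 5: 1/1 normal; order 6: 0/5 normal; order 10: 0/3 normal; order 15: 1/1 normal; order 30: 1/1 normal.
Total normal subgroups: 5.

5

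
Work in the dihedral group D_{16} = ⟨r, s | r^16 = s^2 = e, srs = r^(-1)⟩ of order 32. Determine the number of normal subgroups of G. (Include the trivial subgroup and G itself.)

G has 36 subgroups. Checking conjugation-invariance by order — order 1: 1/1 normal; order 2: 1/17 normal; order 4: 1/9 normal; order 8: 1/5 normal; order 16: 3/3 normal; order 32: 1/1 normal.
Total normal subgroups: 8.

8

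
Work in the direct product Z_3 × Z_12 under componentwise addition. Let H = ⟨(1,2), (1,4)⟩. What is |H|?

|⟨(1,2)⟩| = 6 and |⟨(1,4)⟩| = 3, so |H| is a multiple of lcm(6, 3) = 6 and divides |G| = 36.
Closing under the operation: H = {(0,0), (0,2), (0,4), (0,6), (0,8), (0,10), (1,0), (1,2), (1,4), (1,6), (1,8), (1,10), (2,0), (2,2), (2,4), (2,6), (2,8), (2,10)}, so |H| = 18.

18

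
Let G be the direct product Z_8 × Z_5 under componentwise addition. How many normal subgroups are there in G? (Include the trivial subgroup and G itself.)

8

G is abelian, so every subgroup is normal.
G has 8 subgroups in total, hence 8 normal subgroups.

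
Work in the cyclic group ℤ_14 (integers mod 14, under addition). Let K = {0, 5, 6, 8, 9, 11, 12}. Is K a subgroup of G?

No

11 ∈ K but its inverse 3 ∉ K, so K is not a subgroup.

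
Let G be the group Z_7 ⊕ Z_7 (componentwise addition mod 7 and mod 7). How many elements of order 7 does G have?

An element (a,b) has order lcm(ord(a), ord(b)); count pairs with lcm equal to 7.
Enumerating gives 48 such elements.

48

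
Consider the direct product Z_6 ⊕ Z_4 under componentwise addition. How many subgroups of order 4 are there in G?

|G| = 24 and 4 | 24, so subgroups of order 4 are possible by Lagrange.
The subgroups of order 4 are: {(0,0), (0,1), (0,2), (0,3)}; {(0,0), (0,2), (3,0), (3,2)}; {(0,0), (0,2), (3,1), (3,3)}.
So G has 3 subgroups of order 4.

3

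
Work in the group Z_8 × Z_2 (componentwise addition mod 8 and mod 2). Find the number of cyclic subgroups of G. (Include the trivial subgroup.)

Each element a generates a cyclic subgroup ⟨a⟩; distinct elements may generate the same one (a cyclic group of order d has φ(d) generators).
Cyclic subgroups by order — order 1: 1; order 2: 3; order 4: 2; order 8: 2.
Total: 8.

8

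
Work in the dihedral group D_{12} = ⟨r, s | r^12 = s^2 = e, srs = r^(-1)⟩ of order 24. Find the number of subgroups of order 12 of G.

|G| = 24 and 12 | 24, so subgroups of order 12 are possible by Lagrange.
The subgroups of order 12 are: {e, r, r^2, r^3, r^4, r^5, r^6, r^7, r^8, r^9, r^10, r^11}; {e, r^2, r^4, r^6, r^8, r^10, s, r^2s, r^4s, r^6s, r^8s, r^10s}; {e, r^2, r^4, r^6, r^8, r^10, rs, r^3s, r^5s, r^7s, r^9s, r^11s}.
So G has 3 subgroups of order 12.

3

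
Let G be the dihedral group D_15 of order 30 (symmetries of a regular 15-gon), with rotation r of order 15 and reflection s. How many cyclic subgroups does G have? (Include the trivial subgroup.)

19

Group the elements of G by the cyclic subgroup they generate; each cyclic subgroup of order d accounts for φ(d) elements.
Cyclic subgroups by order — order 1: 1; order 2: 15; order 3: 1; order 5: 1; order 15: 1.
Total: 19.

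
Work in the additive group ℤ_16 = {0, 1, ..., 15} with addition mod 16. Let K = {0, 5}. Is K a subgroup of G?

No

5 ∈ K but its inverse 11 ∉ K, so K is not a subgroup.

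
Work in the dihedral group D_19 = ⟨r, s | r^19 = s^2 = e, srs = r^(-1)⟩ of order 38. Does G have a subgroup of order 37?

No

37 does not divide |G| = 38, so by Lagrange no subgroup of order 37 exists.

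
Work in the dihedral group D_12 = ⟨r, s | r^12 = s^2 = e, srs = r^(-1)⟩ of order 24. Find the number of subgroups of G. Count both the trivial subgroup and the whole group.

34

|G| = 24, so by Lagrange every subgroup order divides 24. Divisors: 1, 2, 3, 4, 6, 8, 12, 24.
Subgroups by order — order 1: 1; order 2: 13; order 3: 1; order 4: 7; order 6: 5; order 8: 3; order 12: 3; order 24: 1.
Total: 1 + 13 + 1 + 7 + 5 + 3 + 3 + 1 = 34.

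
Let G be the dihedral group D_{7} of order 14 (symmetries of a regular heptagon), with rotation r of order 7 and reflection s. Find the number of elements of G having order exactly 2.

7

The elements of order 2 are: s, rs, r^2s, r^3s, r^4s, r^5s, r^6s.
That's 7.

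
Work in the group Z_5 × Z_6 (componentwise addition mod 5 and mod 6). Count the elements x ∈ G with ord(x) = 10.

4

An element (a,b) has order lcm(ord(a), ord(b)); count pairs with lcm equal to 10.
Enumerating gives 4 such elements.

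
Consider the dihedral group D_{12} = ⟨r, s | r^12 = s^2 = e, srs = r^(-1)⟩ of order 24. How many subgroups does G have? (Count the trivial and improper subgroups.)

34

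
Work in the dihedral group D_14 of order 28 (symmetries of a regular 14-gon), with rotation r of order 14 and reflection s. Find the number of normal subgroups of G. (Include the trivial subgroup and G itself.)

G has 28 subgroups. Checking conjugation-invariance by order — order 1: 1/1 normal; order 2: 1/15 normal; order 4: 0/7 normal; order 7: 1/1 normal; order 14: 3/3 normal; order 28: 1/1 normal.
Total normal subgroups: 7.

7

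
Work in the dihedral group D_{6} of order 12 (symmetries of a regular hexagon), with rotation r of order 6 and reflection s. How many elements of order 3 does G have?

The elements of order 3 are: r^2, r^4.
That's 2.

2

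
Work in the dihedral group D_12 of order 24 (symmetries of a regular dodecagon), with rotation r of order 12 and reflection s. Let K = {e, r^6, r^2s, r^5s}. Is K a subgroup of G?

Closure fails: r^5s · r^6 = r^11s ∉ K. So K is not a subgroup.

No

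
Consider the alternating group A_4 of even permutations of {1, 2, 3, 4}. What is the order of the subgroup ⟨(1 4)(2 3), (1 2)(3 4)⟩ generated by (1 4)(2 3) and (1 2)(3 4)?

4

|⟨(1 4)(2 3)⟩| = 2 and |⟨(1 2)(3 4)⟩| = 2, so |H| is a multiple of lcm(2, 2) = 2 and divides |G| = 12.
Closing under the operation: H = {e, (1 2)(3 4), (1 3)(2 4), (1 4)(2 3)}, so |H| = 4.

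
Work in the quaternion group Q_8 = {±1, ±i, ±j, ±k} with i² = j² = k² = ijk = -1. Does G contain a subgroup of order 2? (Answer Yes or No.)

Yes

2 | 8. A subgroup of order 2 is {1, -1}.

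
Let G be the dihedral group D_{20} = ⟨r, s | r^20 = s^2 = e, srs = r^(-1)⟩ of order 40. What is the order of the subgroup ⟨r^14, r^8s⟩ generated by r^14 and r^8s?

20

|⟨r^14⟩| = 10 and |⟨r^8s⟩| = 2, so |H| is a multiple of lcm(10, 2) = 10 and divides |G| = 40.
Closing under the operation: H = {e, r^2, r^4, r^6, r^8, r^10, r^12, r^14, r^16, r^18, s, r^2s, r^4s, r^6s, r^8s, r^10s, r^12s, r^14s, r^16s, r^18s}, so |H| = 20.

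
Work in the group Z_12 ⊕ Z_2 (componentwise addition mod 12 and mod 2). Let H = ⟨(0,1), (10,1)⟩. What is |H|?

|⟨(0,1)⟩| = 2 and |⟨(10,1)⟩| = 6, so |H| is a multiple of lcm(2, 6) = 6 and divides |G| = 24.
Closing under the operation: H = {(0,0), (0,1), (2,0), (2,1), (4,0), (4,1), (6,0), (6,1), (8,0), (8,1), (10,0), (10,1)}, so |H| = 12.

12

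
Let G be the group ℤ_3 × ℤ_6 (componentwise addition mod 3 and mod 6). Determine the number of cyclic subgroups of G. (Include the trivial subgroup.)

10

A cyclic subgroup of order d is generated by each of its φ(d) elements of order d, so the cyclic subgroups of order d number (#elements of order d)/φ(d).
Cyclic subgroups by order — order 1: 1; order 2: 1; order 3: 4; order 6: 4.
Total: 10.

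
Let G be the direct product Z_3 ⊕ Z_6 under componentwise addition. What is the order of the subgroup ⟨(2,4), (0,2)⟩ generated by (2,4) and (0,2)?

|⟨(2,4)⟩| = 3 and |⟨(0,2)⟩| = 3, so |H| is a multiple of lcm(3, 3) = 3 and divides |G| = 18.
Closing under the operation: H = {(0,0), (0,2), (0,4), (1,0), (1,2), (1,4), (2,0), (2,2), (2,4)}, so |H| = 9.

9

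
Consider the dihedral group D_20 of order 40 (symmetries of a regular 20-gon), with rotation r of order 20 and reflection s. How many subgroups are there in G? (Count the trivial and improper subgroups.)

|G| = 40, so by Lagrange every subgroup order divides 40. Divisors: 1, 2, 4, 5, 8, 10, 20, 40.
Subgroups by order — order 1: 1; order 2: 21; order 4: 11; order 5: 1; order 8: 5; order 10: 5; order 20: 3; order 40: 1.
Total: 1 + 21 + 11 + 1 + 5 + 5 + 3 + 1 = 48.

48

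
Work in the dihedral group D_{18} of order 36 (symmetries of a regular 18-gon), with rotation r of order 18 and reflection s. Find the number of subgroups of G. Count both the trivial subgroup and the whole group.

|G| = 36, so by Lagrange every subgroup order divides 36. Divisors: 1, 2, 3, 4, 6, 9, 12, 18, 36.
Subgroups by order — order 1: 1; order 2: 19; order 3: 1; order 4: 9; order 6: 7; order 9: 1; order 12: 3; order 18: 3; order 36: 1.
Total: 1 + 19 + 1 + 9 + 7 + 1 + 3 + 3 + 1 = 45.

45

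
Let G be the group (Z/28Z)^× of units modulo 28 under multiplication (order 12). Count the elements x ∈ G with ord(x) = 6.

6

The elements of order 6 are: 3, 5, 11, 17, 19, 23.
That's 6.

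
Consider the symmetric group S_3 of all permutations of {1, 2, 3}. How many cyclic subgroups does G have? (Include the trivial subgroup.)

A cyclic subgroup of order d is generated by each of its φ(d) elements of order d, so the cyclic subgroups of order d number (#elements of order d)/φ(d).
Cyclic subgroups by order — order 1: 1; order 2: 3; order 3: 1.
Total: 5.

5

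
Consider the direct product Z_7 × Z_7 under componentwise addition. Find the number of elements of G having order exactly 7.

48

An element (a,b) has order lcm(ord(a), ord(b)); count pairs with lcm equal to 7.
Enumerating gives 48 such elements.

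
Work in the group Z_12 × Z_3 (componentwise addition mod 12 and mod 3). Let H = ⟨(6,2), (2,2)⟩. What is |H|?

18

|⟨(6,2)⟩| = 6 and |⟨(2,2)⟩| = 6, so |H| is a multiple of lcm(6, 6) = 6 and divides |G| = 36.
Closing under the operation: H = {(0,0), (0,1), (0,2), (2,0), (2,1), (2,2), (4,0), (4,1), (4,2), (6,0), (6,1), (6,2), (8,0), (8,1), (8,2), (10,0), (10,1), (10,2)}, so |H| = 18.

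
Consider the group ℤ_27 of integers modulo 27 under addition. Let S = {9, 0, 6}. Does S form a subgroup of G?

No

9 ∈ S but its inverse 18 ∉ S, so S is not a subgroup.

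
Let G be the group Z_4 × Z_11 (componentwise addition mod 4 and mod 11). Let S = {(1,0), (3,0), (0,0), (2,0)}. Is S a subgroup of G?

Yes

|S| = 4 divides |G| = 44, consistent with Lagrange.
S contains the identity, every element's inverse is in S, and S is closed under +: it is a subgroup.
In fact S = ⟨(1,0)⟩.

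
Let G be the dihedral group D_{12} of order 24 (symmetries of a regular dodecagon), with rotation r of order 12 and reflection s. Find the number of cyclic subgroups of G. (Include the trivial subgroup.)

Group the elements of G by the cyclic subgroup they generate; each cyclic subgroup of order d accounts for φ(d) elements.
Cyclic subgroups by order — order 1: 1; order 2: 13; order 3: 1; order 4: 1; order 6: 1; order 12: 1.
Total: 18.

18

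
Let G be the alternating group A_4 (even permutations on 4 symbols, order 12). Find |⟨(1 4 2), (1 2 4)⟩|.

3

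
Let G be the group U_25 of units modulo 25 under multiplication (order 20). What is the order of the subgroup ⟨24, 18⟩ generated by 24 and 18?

4

|⟨24⟩| = 2 and |⟨18⟩| = 4, so |H| is a multiple of lcm(2, 4) = 4 and divides |G| = 20.
Closing under the operation: H = {1, 7, 18, 24}, so |H| = 4.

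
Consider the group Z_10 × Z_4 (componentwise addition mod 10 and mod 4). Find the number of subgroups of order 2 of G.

|G| = 40 and 2 | 40, so subgroups of order 2 are possible by Lagrange.
The subgroups of order 2 are: {(0,0), (0,2)}; {(0,0), (5,0)}; {(0,0), (5,2)}.
So G has 3 subgroups of order 2.

3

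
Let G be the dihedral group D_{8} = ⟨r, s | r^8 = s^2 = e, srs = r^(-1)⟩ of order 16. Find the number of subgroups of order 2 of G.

9

|G| = 16 and 2 | 16, so subgroups of order 2 are possible by Lagrange.
The subgroups of order 2 are: {e, r^2s}; {e, r^3s}; {e, r^4}; {e, r^4s}; … (9 in all).
So G has 9 subgroups of order 2.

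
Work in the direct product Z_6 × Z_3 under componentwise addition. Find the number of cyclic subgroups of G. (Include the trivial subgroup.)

A cyclic subgroup of order d is generated by each of its φ(d) elements of order d, so the cyclic subgroups of order d number (#elements of order d)/φ(d).
Cyclic subgroups by order — order 1: 1; order 2: 1; order 3: 4; order 6: 4.
Total: 10.

10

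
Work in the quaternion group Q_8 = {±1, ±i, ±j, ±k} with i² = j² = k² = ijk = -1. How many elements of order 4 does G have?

The elements of order 4 are: i, -i, j, -j, k, -k.
That's 6.

6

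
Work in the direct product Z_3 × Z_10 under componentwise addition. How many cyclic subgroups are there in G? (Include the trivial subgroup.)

8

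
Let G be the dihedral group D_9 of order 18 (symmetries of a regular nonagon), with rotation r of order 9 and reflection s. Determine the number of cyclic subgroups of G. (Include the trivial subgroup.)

12

Group the elements of G by the cyclic subgroup they generate; each cyclic subgroup of order d accounts for φ(d) elements.
Cyclic subgroups by order — order 1: 1; order 2: 9; order 3: 1; order 9: 1.
Total: 12.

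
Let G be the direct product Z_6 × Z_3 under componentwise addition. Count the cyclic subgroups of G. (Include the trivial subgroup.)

Group the elements of G by the cyclic subgroup they generate; each cyclic subgroup of order d accounts for φ(d) elements.
Cyclic subgroups by order — order 1: 1; order 2: 1; order 3: 4; order 6: 4.
Total: 10.

10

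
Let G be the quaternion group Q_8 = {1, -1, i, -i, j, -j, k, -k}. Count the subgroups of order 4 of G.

3

|G| = 8 and 4 | 8, so subgroups of order 4 are possible by Lagrange.
The subgroups of order 4 are: {1, -1, i, -i}; {1, -1, j, -j}; {1, -1, k, -k}.
So G has 3 subgroups of order 4.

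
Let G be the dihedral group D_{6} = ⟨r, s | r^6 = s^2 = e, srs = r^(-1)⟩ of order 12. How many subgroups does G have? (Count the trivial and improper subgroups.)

|G| = 12, so by Lagrange every subgroup order divides 12. Divisors: 1, 2, 3, 4, 6, 12.
Subgroups by order — order 1: 1; order 2: 7; order 3: 1; order 4: 3; order 6: 3; order 12: 1.
Total: 1 + 7 + 1 + 3 + 3 + 1 = 16.

16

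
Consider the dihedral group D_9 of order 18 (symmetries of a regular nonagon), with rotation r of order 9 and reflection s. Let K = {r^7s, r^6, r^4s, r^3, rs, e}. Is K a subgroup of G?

Yes

|K| = 6 divides |G| = 18, consistent with Lagrange.
K contains the identity, every element's inverse is in K, and K is closed under ·: it is a subgroup.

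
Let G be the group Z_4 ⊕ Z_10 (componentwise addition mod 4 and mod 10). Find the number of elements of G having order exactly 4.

4

An element (a,b) has order lcm(ord(a), ord(b)); count pairs with lcm equal to 4.
Enumerating gives 4 such elements.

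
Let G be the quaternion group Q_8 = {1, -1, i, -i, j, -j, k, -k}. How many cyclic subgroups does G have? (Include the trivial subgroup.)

Group the elements of G by the cyclic subgroup they generate; each cyclic subgroup of order d accounts for φ(d) elements.
Cyclic subgroups by order — order 1: 1; order 2: 1; order 4: 3.
Total: 5.

5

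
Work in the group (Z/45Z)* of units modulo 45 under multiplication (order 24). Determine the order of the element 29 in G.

6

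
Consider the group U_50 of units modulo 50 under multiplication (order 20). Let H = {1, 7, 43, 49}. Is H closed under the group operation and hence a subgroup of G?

Yes

|H| = 4 divides |G| = 20, consistent with Lagrange.
H contains the identity, every element's inverse is in H, and H is closed under ·: it is a subgroup.
In fact H = ⟨43⟩.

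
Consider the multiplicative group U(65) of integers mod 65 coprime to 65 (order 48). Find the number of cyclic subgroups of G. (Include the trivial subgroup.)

Each element a generates a cyclic subgroup ⟨a⟩; distinct elements may generate the same one (a cyclic group of order d has φ(d) generators).
Cyclic subgroups by order — order 1: 1; order 2: 3; order 3: 1; order 4: 6; order 6: 3; order 12: 6.
Total: 20.

20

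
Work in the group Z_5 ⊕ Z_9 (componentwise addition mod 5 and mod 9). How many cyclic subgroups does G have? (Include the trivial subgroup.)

A cyclic subgroup of order d is generated by each of its φ(d) elements of order d, so the cyclic subgroups of order d number (#elements of order d)/φ(d).
Cyclic subgroups by order — order 1: 1; order 3: 1; order 5: 1; order 9: 1; order 15: 1; order 45: 1.
Total: 6.

6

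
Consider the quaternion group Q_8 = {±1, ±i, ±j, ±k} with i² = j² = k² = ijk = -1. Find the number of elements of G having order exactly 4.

6

The elements of order 4 are: i, -i, j, -j, k, -k.
That's 6.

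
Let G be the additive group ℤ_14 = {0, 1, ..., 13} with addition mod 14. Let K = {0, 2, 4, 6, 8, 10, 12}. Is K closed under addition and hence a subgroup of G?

Yes

|K| = 7 divides |G| = 14, consistent with Lagrange.
K contains the identity, every element's inverse is in K, and K is closed under +: it is a subgroup.
In fact K = ⟨2⟩.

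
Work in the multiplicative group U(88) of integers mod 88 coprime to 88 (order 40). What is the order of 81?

5

Compute successive powers of 81 mod 88: 81, 49, 9, 25, 1; 81^5 ≡ 1 (mod 88).
So |⟨81⟩| = 5.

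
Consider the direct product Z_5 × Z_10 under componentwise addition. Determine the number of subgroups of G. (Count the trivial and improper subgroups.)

|G| = 50, so by Lagrange every subgroup order divides 50. Divisors: 1, 2, 5, 10, 25, 50.
Subgroups by order — order 1: 1; order 2: 1; order 5: 6; order 10: 6; order 25: 1; order 50: 1.
Total: 1 + 1 + 6 + 6 + 1 + 1 = 16.

16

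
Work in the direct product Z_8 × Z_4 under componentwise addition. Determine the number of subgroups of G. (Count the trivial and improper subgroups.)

22

|G| = 32, so by Lagrange every subgroup order divides 32. Divisors: 1, 2, 4, 8, 16, 32.
Subgroups by order — order 1: 1; order 2: 3; order 4: 7; order 8: 7; order 16: 3; order 32: 1.
Total: 1 + 3 + 7 + 7 + 3 + 1 = 22.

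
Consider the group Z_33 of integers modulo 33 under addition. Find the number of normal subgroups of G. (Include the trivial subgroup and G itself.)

4

G is abelian, so every subgroup is normal.
G has 4 subgroups in total, hence 4 normal subgroups.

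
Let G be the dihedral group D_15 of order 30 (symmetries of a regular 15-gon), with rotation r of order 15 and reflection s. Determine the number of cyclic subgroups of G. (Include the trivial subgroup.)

19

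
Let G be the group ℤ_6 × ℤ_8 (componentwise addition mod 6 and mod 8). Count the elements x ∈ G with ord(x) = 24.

16

An element (a,b) has order lcm(ord(a), ord(b)); count pairs with lcm equal to 24.
Enumerating gives 16 such elements.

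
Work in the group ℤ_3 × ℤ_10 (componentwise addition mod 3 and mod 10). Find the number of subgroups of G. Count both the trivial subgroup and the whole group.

8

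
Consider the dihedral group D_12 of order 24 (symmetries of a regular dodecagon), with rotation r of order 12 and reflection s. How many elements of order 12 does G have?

4

The elements of order 12 are: r, r^5, r^7, r^11.
That's 4.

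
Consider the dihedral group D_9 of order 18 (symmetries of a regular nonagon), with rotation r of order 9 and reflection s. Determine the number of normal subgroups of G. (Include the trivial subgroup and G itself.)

4

G has 16 subgroups. Checking conjugation-invariance by order — order 1: 1/1 normal; order 2: 0/9 normal; order 3: 1/1 normal; order 6: 0/3 normal; order 9: 1/1 normal; order 18: 1/1 normal.
Total normal subgroups: 4.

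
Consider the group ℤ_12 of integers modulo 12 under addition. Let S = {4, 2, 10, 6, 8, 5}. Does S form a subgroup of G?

No

The identity 0 ∉ S, so S is not a subgroup.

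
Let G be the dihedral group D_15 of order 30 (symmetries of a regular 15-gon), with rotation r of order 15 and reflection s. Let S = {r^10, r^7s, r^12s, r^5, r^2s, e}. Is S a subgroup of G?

|S| = 6 divides |G| = 30, consistent with Lagrange.
S contains the identity, every element's inverse is in S, and S is closed under ·: it is a subgroup.

Yes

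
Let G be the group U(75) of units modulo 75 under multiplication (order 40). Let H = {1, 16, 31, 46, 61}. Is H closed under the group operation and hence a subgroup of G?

Yes

|H| = 5 divides |G| = 40, consistent with Lagrange.
H contains the identity, every element's inverse is in H, and H is closed under ·: it is a subgroup.
In fact H = ⟨16⟩.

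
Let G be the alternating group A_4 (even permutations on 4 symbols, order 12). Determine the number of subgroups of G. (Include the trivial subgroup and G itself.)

10

|G| = 12, so by Lagrange every subgroup order divides 12. Divisors: 1, 2, 3, 4, 6, 12.
Subgroups by order — order 1: 1; order 2: 3; order 3: 4; order 4: 1; order 6: 0; order 12: 1.
Total: 1 + 3 + 4 + 1 + 0 + 1 = 10.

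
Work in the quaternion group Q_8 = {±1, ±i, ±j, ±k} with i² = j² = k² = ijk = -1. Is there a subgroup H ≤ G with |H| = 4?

Yes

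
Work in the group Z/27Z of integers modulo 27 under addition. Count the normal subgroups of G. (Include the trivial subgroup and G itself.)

4

G is abelian, so every subgroup is normal.
G has 4 subgroups in total, hence 4 normal subgroups.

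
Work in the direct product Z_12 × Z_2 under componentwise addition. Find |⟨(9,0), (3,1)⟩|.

|⟨(9,0)⟩| = 4 and |⟨(3,1)⟩| = 4, so |H| is a multiple of lcm(4, 4) = 4 and divides |G| = 24.
Closing under the operation: H = {(0,0), (0,1), (3,0), (3,1), (6,0), (6,1), (9,0), (9,1)}, so |H| = 8.

8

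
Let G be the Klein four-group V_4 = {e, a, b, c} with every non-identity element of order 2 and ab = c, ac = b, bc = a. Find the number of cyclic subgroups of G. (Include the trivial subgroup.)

Group the elements of G by the cyclic subgroup they generate; each cyclic subgroup of order d accounts for φ(d) elements.
Cyclic subgroups by order — order 1: 1; order 2: 3.
Total: 4.

4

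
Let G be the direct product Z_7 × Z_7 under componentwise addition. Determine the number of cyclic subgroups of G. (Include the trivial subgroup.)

9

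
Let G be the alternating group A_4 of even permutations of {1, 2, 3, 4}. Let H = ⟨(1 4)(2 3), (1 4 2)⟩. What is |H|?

12

|⟨(1 4)(2 3)⟩| = 2 and |⟨(1 4 2)⟩| = 3, so |H| is a multiple of lcm(2, 3) = 6 and divides |G| = 12.
Closing {(1 4)(2 3), (1 4 2)} under the group operation gives all of G, so |H| = 12.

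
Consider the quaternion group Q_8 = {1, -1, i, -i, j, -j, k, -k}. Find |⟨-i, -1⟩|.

4

|⟨-i⟩| = 4 and |⟨-1⟩| = 2, so |H| is a multiple of lcm(4, 2) = 4 and divides |G| = 8.
Closing under the operation: H = {1, -1, i, -i}, so |H| = 4.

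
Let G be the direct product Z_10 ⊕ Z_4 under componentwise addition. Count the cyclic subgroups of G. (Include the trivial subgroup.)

12

Each element a generates a cyclic subgroup ⟨a⟩; distinct elements may generate the same one (a cyclic group of order d has φ(d) generators).
Cyclic subgroups by order — order 1: 1; order 2: 3; order 4: 2; order 5: 1; order 10: 3; order 20: 2.
Total: 12.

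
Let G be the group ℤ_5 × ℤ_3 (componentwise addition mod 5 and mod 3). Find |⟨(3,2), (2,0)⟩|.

15

|⟨(3,2)⟩| = 15 and |⟨(2,0)⟩| = 5, so |H| is a multiple of lcm(15, 5) = 15 and divides |G| = 15.
Closing {(3,2), (2,0)} under the group operation gives all of G, so |H| = 15.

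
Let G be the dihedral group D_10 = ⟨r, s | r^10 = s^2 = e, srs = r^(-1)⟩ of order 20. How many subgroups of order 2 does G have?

|G| = 20 and 2 | 20, so subgroups of order 2 are possible by Lagrange.
The subgroups of order 2 are: {e, r^2s}; {e, r^3s}; {e, r^4s}; {e, r^5}; … (11 in all).
So G has 11 subgroups of order 2.

11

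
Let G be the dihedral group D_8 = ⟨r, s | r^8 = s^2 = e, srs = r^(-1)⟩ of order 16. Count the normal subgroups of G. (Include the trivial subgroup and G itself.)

7

G has 19 subgroups. Checking conjugation-invariance by order — order 1: 1/1 normal; order 2: 1/9 normal; order 4: 1/5 normal; order 8: 3/3 normal; order 16: 1/1 normal.
Total normal subgroups: 7.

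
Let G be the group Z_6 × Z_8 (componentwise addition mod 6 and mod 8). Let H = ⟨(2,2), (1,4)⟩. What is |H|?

|⟨(2,2)⟩| = 12 and |⟨(1,4)⟩| = 6, so |H| is a multiple of lcm(12, 6) = 12 and divides |G| = 48.
Closing under the operation: H = {(0,0), (0,2), (0,4), (0,6), (1,0), (1,2), (1,4), (1,6), (2,0), (2,2), (2,4), (2,6), (3,0), (3,2), (3,4), (3,6), (4,0), (4,2), (4,4), (4,6), (5,0), (5,2), (5,4), (5,6)}, so |H| = 24.

24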